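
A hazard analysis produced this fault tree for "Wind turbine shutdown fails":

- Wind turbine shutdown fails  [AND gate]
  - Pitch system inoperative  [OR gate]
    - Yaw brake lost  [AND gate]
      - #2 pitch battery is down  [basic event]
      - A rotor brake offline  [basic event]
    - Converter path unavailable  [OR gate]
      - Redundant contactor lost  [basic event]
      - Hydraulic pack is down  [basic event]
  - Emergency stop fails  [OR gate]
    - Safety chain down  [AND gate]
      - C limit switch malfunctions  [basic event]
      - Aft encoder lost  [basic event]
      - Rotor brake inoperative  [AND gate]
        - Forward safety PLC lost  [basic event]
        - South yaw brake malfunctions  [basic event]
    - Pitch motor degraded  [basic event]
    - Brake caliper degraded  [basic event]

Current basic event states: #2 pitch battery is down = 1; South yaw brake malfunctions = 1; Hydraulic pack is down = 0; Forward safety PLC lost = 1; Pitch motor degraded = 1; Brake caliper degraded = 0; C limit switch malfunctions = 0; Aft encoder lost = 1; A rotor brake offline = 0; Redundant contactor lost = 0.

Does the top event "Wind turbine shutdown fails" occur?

No

Yaw brake lost [AND]: #2 pitch battery is down=occurs, A rotor brake offline=not → not all inputs occur → does not occur.
Converter path unavailable [OR]: Redundant contactor lost=not, Hydraulic pack is down=not → no input occurs → does not occur.
Pitch system inoperative [OR]: Yaw brake lost=not, Converter path unavailable=not → no input occurs → does not occur.
Rotor brake inoperative [AND]: Forward safety PLC lost=occurs, South yaw brake malfunctions=occurs → all inputs occur → occurs.
Safety chain down [AND]: C limit switch malfunctions=not, Aft encoder lost=occurs, Rotor brake inoperative=occurs → not all inputs occur → does not occur.
Emergency stop fails [OR]: Safety chain down=not, Pitch motor degraded=occurs, Brake caliper degraded=not → at least one input occurs → occurs.
Wind turbine shutdown fails [AND]: Pitch system inoperative=not, Emergency stop fails=occurs → not all inputs occur → does not occur.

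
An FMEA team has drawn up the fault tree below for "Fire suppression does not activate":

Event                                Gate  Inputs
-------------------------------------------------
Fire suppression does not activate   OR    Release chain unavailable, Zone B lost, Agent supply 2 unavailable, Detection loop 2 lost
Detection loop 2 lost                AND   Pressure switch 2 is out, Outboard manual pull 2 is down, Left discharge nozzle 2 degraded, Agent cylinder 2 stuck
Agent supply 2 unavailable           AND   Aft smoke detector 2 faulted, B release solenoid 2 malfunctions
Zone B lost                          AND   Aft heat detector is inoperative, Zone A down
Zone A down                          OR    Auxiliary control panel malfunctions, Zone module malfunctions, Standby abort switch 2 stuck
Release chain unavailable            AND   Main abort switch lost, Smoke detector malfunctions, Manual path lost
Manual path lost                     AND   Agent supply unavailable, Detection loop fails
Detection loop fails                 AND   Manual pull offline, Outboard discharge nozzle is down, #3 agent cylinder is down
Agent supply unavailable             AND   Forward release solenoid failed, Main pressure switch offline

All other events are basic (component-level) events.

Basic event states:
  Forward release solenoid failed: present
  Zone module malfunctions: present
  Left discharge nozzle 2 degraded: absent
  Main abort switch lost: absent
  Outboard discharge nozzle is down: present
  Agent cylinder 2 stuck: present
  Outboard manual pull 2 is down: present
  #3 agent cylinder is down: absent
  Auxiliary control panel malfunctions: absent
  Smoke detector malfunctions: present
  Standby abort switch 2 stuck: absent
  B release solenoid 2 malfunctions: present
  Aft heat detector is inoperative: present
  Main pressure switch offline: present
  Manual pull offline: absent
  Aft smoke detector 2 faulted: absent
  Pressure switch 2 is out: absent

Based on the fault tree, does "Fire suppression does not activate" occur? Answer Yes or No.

Agent supply unavailable [AND]: Forward release solenoid failed=occurs, Main pressure switch offline=occurs → all inputs occur → occurs.
Detection loop fails [AND]: Manual pull offline=not, Outboard discharge nozzle is down=occurs, #3 agent cylinder is down=not → not all inputs occur → does not occur.
Manual path lost [AND]: Agent supply unavailable=occurs, Detection loop fails=not → not all inputs occur → does not occur.
Release chain unavailable [AND]: Main abort switch lost=not, Smoke detector malfunctions=occurs, Manual path lost=not → not all inputs occur → does not occur.
Zone A down [OR]: Auxiliary control panel malfunctions=not, Zone module malfunctions=occurs, Standby abort switch 2 stuck=not → at least one input occurs → occurs.
Zone B lost [AND]: Aft heat detector is inoperative=occurs, Zone A down=occurs → all inputs occur → occurs.
Agent supply 2 unavailable [AND]: Aft smoke detector 2 faulted=not, B release solenoid 2 malfunctions=occurs → not all inputs occur → does not occur.
Detection loop 2 lost [AND]: Pressure switch 2 is out=not, Outboard manual pull 2 is down=occurs, Left discharge nozzle 2 degraded=not, Agent cylinder 2 stuck=occurs → not all inputs occur → does not occur.
Fire suppression does not activate [OR]: Release chain unavailable=not, Zone B lost=occurs, Agent supply 2 unavailable=not, Detection loop 2 lost=not → at least one input occurs → occurs.

Yes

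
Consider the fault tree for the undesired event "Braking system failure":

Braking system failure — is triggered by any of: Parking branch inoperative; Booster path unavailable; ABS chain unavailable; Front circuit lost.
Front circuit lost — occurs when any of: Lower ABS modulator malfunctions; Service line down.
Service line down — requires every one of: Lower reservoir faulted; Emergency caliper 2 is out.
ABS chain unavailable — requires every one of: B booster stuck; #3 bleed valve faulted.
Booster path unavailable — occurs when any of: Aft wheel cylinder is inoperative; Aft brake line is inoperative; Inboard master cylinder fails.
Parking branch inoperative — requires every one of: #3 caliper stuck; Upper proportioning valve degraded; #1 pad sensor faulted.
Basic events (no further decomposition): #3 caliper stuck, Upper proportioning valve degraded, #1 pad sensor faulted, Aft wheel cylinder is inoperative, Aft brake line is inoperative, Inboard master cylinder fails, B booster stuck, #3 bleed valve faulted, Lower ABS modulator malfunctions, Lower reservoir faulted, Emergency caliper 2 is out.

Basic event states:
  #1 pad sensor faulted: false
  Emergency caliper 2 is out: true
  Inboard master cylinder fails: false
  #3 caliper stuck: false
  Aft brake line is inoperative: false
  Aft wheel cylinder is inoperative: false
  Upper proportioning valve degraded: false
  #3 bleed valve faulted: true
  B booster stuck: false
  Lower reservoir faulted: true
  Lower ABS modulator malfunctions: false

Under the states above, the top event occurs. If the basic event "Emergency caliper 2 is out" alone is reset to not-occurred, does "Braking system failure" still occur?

Counterfactual: set "Emergency caliper 2 is out" to not occurred.
Parking branch inoperative [AND]: #3 caliper stuck=not, Upper proportioning valve degraded=not, #1 pad sensor faulted=not → not all inputs occur → does not occur.
Booster path unavailable [OR]: Aft wheel cylinder is inoperative=not, Aft brake line is inoperative=not, Inboard master cylinder fails=not → no input occurs → does not occur.
ABS chain unavailable [AND]: B booster stuck=not, #3 bleed valve faulted=occurs → not all inputs occur → does not occur.
Service line down [AND]: Lower reservoir faulted=occurs, Emergency caliper 2 is out=not → not all inputs occur → does not occur.
Front circuit lost [OR]: Lower ABS modulator malfunctions=not, Service line down=not → no input occurs → does not occur.
Braking system failure [OR]: Parking branch inoperative=not, Booster path unavailable=not, ABS chain unavailable=not, Front circuit lost=not → no input occurs → does not occur.

No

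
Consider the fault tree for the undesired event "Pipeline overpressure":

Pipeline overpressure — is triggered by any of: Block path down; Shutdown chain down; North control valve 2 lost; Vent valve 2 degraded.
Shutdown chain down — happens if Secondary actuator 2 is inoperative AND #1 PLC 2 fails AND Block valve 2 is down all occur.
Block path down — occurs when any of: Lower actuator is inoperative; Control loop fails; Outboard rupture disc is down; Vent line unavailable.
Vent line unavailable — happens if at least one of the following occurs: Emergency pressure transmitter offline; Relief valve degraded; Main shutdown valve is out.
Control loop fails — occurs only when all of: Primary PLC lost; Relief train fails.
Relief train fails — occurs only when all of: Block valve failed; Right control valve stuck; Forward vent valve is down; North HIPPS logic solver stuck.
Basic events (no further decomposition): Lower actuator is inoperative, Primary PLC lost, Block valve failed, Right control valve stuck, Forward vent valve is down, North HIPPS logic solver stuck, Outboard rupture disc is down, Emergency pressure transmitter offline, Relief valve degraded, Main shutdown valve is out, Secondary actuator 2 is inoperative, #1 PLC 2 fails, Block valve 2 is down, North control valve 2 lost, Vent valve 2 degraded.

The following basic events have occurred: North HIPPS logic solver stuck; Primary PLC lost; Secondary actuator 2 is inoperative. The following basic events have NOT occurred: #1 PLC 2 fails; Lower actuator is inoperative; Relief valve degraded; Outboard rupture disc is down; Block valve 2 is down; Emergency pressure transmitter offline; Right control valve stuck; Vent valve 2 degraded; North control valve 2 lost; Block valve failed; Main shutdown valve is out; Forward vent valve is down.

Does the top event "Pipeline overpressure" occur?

No

Relief train fails [AND]: Block valve failed=not, Right control valve stuck=not, Forward vent valve is down=not, North HIPPS logic solver stuck=occurs → not all inputs occur → does not occur.
Control loop fails [AND]: Primary PLC lost=occurs, Relief train fails=not → not all inputs occur → does not occur.
Vent line unavailable [OR]: Emergency pressure transmitter offline=not, Relief valve degraded=not, Main shutdown valve is out=not → no input occurs → does not occur.
Block path down [OR]: Lower actuator is inoperative=not, Control loop fails=not, Outboard rupture disc is down=not, Vent line unavailable=not → no input occurs → does not occur.
Shutdown chain down [AND]: Secondary actuator 2 is inoperative=occurs, #1 PLC 2 fails=not, Block valve 2 is down=not → not all inputs occur → does not occur.
Pipeline overpressure [OR]: Block path down=not, Shutdown chain down=not, North control valve 2 lost=not, Vent valve 2 degraded=not → no input occurs → does not occur.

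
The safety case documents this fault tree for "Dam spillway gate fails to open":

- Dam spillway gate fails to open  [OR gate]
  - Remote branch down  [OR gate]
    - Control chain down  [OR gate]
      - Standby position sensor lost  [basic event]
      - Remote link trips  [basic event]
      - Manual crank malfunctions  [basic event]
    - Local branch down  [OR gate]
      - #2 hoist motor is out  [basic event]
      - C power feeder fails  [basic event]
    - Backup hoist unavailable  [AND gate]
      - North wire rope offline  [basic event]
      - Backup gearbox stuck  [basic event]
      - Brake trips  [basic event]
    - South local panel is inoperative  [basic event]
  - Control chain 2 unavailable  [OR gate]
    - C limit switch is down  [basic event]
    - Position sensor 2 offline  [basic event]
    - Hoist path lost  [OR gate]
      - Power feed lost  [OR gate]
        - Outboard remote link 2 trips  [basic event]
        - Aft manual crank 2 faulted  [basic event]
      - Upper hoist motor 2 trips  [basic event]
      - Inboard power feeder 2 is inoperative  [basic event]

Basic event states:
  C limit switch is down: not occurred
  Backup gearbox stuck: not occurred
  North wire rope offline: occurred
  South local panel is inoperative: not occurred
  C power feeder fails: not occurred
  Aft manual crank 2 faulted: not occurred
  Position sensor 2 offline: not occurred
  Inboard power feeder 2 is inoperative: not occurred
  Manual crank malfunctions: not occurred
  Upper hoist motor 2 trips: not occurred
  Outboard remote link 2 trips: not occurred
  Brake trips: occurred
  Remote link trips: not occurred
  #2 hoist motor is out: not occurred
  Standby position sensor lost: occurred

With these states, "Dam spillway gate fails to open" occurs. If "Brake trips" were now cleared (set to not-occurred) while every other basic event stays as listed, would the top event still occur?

Yes

Counterfactual: set "Brake trips" to not occurred.
Control chain down [OR]: Standby position sensor lost=occurs, Remote link trips=not, Manual crank malfunctions=not → at least one input occurs → occurs.
Local branch down [OR]: #2 hoist motor is out=not, C power feeder fails=not → no input occurs → does not occur.
Backup hoist unavailable [AND]: North wire rope offline=occurs, Backup gearbox stuck=not, Brake trips=not → not all inputs occur → does not occur.
Remote branch down [OR]: Control chain down=occurs, Local branch down=not, Backup hoist unavailable=not, South local panel is inoperative=not → at least one input occurs → occurs.
Power feed lost [OR]: Outboard remote link 2 trips=not, Aft manual crank 2 faulted=not → no input occurs → does not occur.
Hoist path lost [OR]: Power feed lost=not, Upper hoist motor 2 trips=not, Inboard power feeder 2 is inoperative=not → no input occurs → does not occur.
Control chain 2 unavailable [OR]: C limit switch is down=not, Position sensor 2 offline=not, Hoist path lost=not → no input occurs → does not occur.
Dam spillway gate fails to open [OR]: Remote branch down=occurs, Control chain 2 unavailable=not → at least one input occurs → occurs.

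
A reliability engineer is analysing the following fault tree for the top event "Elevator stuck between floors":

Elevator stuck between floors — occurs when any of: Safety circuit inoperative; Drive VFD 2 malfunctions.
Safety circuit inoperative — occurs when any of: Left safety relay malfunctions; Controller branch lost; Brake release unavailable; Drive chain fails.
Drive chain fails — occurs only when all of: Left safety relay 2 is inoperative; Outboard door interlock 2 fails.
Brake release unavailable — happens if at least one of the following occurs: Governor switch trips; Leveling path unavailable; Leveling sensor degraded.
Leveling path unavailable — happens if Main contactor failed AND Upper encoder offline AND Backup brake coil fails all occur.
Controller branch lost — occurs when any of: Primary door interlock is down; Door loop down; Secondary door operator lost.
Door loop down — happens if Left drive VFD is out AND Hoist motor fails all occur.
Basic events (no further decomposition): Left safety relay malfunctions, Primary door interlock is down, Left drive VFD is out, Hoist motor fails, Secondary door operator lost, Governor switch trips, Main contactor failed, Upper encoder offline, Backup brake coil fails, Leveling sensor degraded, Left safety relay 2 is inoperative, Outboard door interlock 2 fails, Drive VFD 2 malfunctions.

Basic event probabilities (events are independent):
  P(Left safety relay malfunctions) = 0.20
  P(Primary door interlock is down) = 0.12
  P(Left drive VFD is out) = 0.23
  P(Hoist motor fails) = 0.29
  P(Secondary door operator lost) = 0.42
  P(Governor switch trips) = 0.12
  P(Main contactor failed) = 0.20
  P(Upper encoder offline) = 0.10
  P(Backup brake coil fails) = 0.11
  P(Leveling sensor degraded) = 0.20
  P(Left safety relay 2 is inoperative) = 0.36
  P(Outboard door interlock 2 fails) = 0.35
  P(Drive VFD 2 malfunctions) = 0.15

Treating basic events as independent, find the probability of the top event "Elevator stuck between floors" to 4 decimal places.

P(Door loop down) [AND] = 0.23 × 0.29 = 0.066700
P(Controller branch lost) [OR] = 1 − (1−0.12) × (1−0.066700) × (1−0.42) = 0.523644
P(Leveling path unavailable) [AND] = 0.20 × 0.10 × 0.11 = 0.002200
P(Brake release unavailable) [OR] = 1 − (1−0.12) × (1−0.002200) × (1−0.20) = 0.297549
P(Drive chain fails) [AND] = 0.36 × 0.35 = 0.126000
P(Safety circuit inoperative) [OR] = 1 − (1−0.20) × (1−0.523644) × (1−0.297549) × (1−0.126000) = 0.766036
P(Elevator stuck between floors) [OR] = 1 − (1−0.766036) × (1−0.15) = 0.801131
Rounded to 4 decimal places: P(Elevator stuck between floors) ≈ 0.8011.

0.8011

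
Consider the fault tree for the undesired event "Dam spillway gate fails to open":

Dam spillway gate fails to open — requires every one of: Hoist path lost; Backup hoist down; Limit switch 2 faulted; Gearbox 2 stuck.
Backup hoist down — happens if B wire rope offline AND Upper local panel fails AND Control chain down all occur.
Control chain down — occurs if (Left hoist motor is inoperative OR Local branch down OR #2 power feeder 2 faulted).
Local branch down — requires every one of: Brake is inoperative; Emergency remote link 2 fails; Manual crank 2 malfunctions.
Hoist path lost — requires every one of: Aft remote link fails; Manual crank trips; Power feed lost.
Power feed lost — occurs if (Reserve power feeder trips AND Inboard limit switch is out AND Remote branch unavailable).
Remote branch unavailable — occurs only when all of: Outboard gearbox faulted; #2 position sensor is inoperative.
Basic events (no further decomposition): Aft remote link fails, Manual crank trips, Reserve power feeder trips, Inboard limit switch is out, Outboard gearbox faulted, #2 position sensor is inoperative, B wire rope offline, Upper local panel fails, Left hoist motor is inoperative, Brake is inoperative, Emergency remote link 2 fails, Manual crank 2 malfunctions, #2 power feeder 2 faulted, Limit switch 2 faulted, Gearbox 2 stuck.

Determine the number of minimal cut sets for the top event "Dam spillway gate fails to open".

3

Remote branch unavailable [AND]: one cut set from each child combined → 1 × 1 = 1 cut set(s).
Power feed lost [AND]: one cut set from each child combined → 1 × 1 × 1 = 1 cut set(s).
Hoist path lost [AND]: one cut set from each child combined → 1 × 1 × 1 = 1 cut set(s).
Local branch down [AND]: one cut set from each child combined → 1 × 1 × 1 = 1 cut set(s).
Control chain down [OR]: union of children's cut sets → 3 cut set(s).
Backup hoist down [AND]: one cut set from each child combined → 1 × 1 × 3 = 3 cut set(s).
Dam spillway gate fails to open [AND]: one cut set from each child combined → 1 × 3 × 1 × 1 = 3 cut set(s).
Minimal cut sets: {#2 position sensor is inoperative, Aft remote link fails, B wire rope offline, Gearbox 2 stuck, Inboard limit switch is out, Left hoist motor is inoperative, Limit switch 2 faulted, Manual crank trips, Outboard gearbox faulted, Reserve power feeder trips, Upper local panel fails}; {#2 position sensor is inoperative, Aft remote link fails, B wire rope offline, Brake is inoperative, Emergency remote link 2 fails, Gearbox 2 stuck, Inboard limit switch is out, Limit switch 2 faulted, Manual crank 2 malfunctions, Manual crank trips, Outboard gearbox faulted, Reserve power feeder trips, Upper local panel fails}; {#2 position sensor is inoperative, #2 power feeder 2 faulted, Aft remote link fails, B wire rope offline, Gearbox 2 stuck, Inboard limit switch is out, Limit switch 2 faulted, Manual crank trips, Outboard gearbox faulted, Reserve power feeder trips, Upper local panel fails}.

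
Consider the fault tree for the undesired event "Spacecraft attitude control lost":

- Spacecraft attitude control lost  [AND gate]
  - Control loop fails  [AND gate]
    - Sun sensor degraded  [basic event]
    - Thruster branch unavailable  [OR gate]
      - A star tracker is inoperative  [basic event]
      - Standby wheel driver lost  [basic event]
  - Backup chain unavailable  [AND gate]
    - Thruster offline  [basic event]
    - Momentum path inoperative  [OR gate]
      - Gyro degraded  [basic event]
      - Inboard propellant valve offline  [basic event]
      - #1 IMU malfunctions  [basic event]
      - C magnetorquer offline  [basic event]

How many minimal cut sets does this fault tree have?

Thruster branch unavailable [OR]: union of children's cut sets → 2 cut set(s).
Control loop fails [AND]: one cut set from each child combined → 1 × 2 = 2 cut set(s).
Momentum path inoperative [OR]: union of children's cut sets → 4 cut set(s).
Backup chain unavailable [AND]: one cut set from each child combined → 1 × 4 = 4 cut set(s).
Spacecraft attitude control lost [AND]: one cut set from each child combined → 2 × 4 = 8 cut set(s).
Minimal cut sets: {A star tracker is inoperative, Gyro degraded, Sun sensor degraded, Thruster offline}; {A star tracker is inoperative, Inboard propellant valve offline, Sun sensor degraded, Thruster offline}; {#1 IMU malfunctions, A star tracker is inoperative, Sun sensor degraded, Thruster offline}; {A star tracker is inoperative, C magnetorquer offline, Sun sensor degraded, Thruster offline}; {Gyro degraded, Standby wheel driver lost, Sun sensor degraded, Thruster offline}; {Inboard propellant valve offline, Standby wheel driver lost, Sun sensor degraded, Thruster offline}; {#1 IMU malfunctions, Standby wheel driver lost, Sun sensor degraded, Thruster offline}; {C magnetorquer offline, Standby wheel driver lost, Sun sensor degraded, Thruster offline}.

8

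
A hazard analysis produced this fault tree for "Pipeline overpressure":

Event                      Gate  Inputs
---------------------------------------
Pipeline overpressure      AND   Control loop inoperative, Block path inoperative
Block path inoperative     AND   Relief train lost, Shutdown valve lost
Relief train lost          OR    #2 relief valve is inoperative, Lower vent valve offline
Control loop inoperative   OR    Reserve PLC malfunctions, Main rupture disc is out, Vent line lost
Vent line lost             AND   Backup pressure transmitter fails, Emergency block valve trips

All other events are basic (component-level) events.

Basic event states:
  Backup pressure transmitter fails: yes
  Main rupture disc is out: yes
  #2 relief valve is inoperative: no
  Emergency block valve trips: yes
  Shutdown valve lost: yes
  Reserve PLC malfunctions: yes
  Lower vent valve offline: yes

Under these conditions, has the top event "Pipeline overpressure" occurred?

Vent line lost [AND]: Backup pressure transmitter fails=occurs, Emergency block valve trips=occurs → all inputs occur → occurs.
Control loop inoperative [OR]: Reserve PLC malfunctions=occurs, Main rupture disc is out=occurs, Vent line lost=occurs → at least one input occurs → occurs.
Relief train lost [OR]: #2 relief valve is inoperative=not, Lower vent valve offline=occurs → at least one input occurs → occurs.
Block path inoperative [AND]: Relief train lost=occurs, Shutdown valve lost=occurs → all inputs occur → occurs.
Pipeline overpressure [AND]: Control loop inoperative=occurs, Block path inoperative=occurs → all inputs occur → occurs.

Yes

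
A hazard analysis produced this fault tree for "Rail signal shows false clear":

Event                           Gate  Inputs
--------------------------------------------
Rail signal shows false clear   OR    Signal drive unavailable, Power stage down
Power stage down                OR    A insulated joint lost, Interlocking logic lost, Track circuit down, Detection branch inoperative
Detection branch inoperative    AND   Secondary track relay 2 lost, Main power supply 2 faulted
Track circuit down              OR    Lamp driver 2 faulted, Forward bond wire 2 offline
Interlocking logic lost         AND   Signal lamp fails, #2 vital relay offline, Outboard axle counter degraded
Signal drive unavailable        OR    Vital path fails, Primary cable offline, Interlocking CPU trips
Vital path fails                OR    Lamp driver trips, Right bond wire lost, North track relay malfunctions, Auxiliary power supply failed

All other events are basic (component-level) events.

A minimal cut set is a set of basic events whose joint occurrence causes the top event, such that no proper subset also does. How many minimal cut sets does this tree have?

Vital path fails [OR]: union of children's cut sets → 4 cut set(s).
Signal drive unavailable [OR]: union of children's cut sets → 6 cut set(s).
Interlocking logic lost [AND]: one cut set from each child combined → 1 × 1 × 1 = 1 cut set(s).
Track circuit down [OR]: union of children's cut sets → 2 cut set(s).
Detection branch inoperative [AND]: one cut set from each child combined → 1 × 1 = 1 cut set(s).
Power stage down [OR]: union of children's cut sets → 5 cut set(s).
Rail signal shows false clear [OR]: union of children's cut sets → 11 cut set(s).

11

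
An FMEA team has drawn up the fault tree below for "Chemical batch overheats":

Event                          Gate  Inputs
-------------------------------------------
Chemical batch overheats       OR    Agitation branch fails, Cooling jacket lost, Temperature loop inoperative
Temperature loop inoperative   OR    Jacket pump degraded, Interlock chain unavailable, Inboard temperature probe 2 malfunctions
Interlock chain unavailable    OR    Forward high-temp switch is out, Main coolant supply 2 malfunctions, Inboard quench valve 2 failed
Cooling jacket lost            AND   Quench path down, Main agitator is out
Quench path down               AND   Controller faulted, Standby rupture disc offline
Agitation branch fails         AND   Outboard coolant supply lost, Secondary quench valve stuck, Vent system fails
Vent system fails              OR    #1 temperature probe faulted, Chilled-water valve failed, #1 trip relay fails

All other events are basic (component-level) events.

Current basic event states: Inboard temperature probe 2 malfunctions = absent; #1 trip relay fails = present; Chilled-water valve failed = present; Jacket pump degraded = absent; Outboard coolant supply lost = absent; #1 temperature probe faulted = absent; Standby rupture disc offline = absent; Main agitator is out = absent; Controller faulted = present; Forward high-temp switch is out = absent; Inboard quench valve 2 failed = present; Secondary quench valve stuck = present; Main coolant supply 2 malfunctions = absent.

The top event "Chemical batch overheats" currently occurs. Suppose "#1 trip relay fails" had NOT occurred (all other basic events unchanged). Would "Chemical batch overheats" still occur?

Yes

Counterfactual: set "#1 trip relay fails" to not occurred.
Vent system fails [OR]: #1 temperature probe faulted=not, Chilled-water valve failed=occurs, #1 trip relay fails=not → at least one input occurs → occurs.
Agitation branch fails [AND]: Outboard coolant supply lost=not, Secondary quench valve stuck=occurs, Vent system fails=occurs → not all inputs occur → does not occur.
Quench path down [AND]: Controller faulted=occurs, Standby rupture disc offline=not → not all inputs occur → does not occur.
Cooling jacket lost [AND]: Quench path down=not, Main agitator is out=not → not all inputs occur → does not occur.
Interlock chain unavailable [OR]: Forward high-temp switch is out=not, Main coolant supply 2 malfunctions=not, Inboard quench valve 2 failed=occurs → at least one input occurs → occurs.
Temperature loop inoperative [OR]: Jacket pump degraded=not, Interlock chain unavailable=occurs, Inboard temperature probe 2 malfunctions=not → at least one input occurs → occurs.
Chemical batch overheats [OR]: Agitation branch fails=not, Cooling jacket lost=not, Temperature loop inoperative=occurs → at least one input occurs → occurs.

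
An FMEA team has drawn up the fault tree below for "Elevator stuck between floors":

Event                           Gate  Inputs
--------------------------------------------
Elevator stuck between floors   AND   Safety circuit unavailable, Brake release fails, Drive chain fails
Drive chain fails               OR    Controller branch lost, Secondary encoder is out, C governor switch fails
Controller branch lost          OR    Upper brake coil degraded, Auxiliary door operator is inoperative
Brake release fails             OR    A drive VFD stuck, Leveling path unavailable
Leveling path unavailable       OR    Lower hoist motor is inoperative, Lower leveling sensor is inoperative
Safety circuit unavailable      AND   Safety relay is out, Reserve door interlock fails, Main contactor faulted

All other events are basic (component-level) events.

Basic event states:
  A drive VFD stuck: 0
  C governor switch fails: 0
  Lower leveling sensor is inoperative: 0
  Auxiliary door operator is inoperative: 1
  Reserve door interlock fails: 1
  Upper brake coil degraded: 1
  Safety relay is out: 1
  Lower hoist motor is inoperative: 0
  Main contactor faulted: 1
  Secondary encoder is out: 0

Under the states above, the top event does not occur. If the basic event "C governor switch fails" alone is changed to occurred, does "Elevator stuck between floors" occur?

Counterfactual: set "C governor switch fails" to occurred.
Safety circuit unavailable [AND]: Safety relay is out=occurs, Reserve door interlock fails=occurs, Main contactor faulted=occurs → all inputs occur → occurs.
Leveling path unavailable [OR]: Lower hoist motor is inoperative=not, Lower leveling sensor is inoperative=not → no input occurs → does not occur.
Brake release fails [OR]: A drive VFD stuck=not, Leveling path unavailable=not → no input occurs → does not occur.
Controller branch lost [OR]: Upper brake coil degraded=occurs, Auxiliary door operator is inoperative=occurs → at least one input occurs → occurs.
Drive chain fails [OR]: Controller branch lost=occurs, Secondary encoder is out=not, C governor switch fails=occurs → at least one input occurs → occurs.
Elevator stuck between floors [AND]: Safety circuit unavailable=occurs, Brake release fails=not, Drive chain fails=occurs → not all inputs occur → does not occur.

No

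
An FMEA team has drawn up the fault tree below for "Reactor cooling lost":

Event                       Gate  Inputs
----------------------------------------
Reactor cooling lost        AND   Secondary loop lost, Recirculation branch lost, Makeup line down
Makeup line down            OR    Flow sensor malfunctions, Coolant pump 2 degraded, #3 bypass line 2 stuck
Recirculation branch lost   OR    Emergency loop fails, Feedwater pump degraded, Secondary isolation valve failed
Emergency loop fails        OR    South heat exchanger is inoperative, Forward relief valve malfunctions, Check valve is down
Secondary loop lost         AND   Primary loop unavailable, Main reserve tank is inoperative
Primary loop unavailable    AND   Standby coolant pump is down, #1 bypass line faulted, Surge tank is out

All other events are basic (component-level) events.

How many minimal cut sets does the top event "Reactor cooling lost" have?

15

Primary loop unavailable [AND]: one cut set from each child combined → 1 × 1 × 1 = 1 cut set(s).
Secondary loop lost [AND]: one cut set from each child combined → 1 × 1 = 1 cut set(s).
Emergency loop fails [OR]: union of children's cut sets → 3 cut set(s).
Recirculation branch lost [OR]: union of children's cut sets → 5 cut set(s).
Makeup line down [OR]: union of children's cut sets → 3 cut set(s).
Reactor cooling lost [AND]: one cut set from each child combined → 1 × 5 × 3 = 15 cut set(s).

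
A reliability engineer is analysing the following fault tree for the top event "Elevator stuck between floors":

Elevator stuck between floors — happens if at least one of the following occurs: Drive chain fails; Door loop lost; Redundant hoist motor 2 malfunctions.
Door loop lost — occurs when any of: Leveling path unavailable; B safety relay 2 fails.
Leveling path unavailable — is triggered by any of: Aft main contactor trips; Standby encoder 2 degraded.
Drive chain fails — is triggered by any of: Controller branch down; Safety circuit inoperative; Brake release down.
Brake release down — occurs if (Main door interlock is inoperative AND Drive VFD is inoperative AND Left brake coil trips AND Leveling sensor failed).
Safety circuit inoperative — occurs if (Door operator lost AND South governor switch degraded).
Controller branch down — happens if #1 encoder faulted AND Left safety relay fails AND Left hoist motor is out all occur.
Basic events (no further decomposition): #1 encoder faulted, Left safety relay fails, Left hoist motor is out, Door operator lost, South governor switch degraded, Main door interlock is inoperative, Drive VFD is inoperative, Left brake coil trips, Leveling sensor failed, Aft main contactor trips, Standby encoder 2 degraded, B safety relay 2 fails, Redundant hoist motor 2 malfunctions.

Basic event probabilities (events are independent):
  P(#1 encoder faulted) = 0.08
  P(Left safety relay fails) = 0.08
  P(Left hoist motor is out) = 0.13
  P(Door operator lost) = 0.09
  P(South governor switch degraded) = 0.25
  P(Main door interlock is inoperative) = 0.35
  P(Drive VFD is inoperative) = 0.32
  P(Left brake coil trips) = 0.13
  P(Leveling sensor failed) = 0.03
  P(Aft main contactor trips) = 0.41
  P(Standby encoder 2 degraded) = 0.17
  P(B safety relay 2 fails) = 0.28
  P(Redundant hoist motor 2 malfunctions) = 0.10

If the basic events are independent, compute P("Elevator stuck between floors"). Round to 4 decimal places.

0.6902

P(Controller branch down) [AND] = 0.08 × 0.08 × 0.13 = 0.000832
P(Safety circuit inoperative) [AND] = 0.09 × 0.25 = 0.022500
P(Brake release down) [AND] = 0.35 × 0.32 × 0.13 × 0.03 = 0.000437
P(Drive chain fails) [OR] = 1 − (1−0.000832) × (1−0.022500) × (1−0.000437) = 0.023740
P(Leveling path unavailable) [OR] = 1 − (1−0.41) × (1−0.17) = 0.510300
P(Door loop lost) [OR] = 1 − (1−0.510300) × (1−0.28) = 0.647416
P(Elevator stuck between floors) [OR] = 1 − (1−0.023740) × (1−0.647416) × (1−0.10) = 0.690208
Rounded to 4 decimal places: P(Elevator stuck between floors) ≈ 0.6902.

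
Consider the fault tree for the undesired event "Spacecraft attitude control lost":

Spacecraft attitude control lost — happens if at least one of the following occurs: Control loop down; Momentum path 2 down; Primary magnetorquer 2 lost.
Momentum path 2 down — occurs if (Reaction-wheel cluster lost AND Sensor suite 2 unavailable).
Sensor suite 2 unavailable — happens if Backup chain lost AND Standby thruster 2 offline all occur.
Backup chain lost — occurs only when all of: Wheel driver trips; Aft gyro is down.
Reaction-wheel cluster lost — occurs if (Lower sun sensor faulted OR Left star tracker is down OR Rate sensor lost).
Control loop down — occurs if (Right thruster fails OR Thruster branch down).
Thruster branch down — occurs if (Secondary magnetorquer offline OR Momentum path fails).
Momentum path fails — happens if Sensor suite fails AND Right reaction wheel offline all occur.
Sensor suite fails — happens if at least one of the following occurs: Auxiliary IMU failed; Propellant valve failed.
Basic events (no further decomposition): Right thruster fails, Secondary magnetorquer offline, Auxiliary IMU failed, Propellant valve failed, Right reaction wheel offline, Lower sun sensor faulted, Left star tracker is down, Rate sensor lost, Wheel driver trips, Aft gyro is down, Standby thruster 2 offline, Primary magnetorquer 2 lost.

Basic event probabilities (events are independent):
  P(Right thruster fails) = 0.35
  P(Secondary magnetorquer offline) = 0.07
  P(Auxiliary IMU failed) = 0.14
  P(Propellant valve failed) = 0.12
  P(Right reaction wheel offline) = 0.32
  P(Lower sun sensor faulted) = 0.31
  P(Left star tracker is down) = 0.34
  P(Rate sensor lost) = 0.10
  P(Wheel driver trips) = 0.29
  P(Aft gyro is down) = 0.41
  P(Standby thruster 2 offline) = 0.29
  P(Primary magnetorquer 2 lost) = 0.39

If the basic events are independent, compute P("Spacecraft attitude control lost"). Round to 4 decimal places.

0.6669

P(Sensor suite fails) [OR] = 1 − (1−0.14) × (1−0.12) = 0.243200
P(Momentum path fails) [AND] = 0.243200 × 0.32 = 0.077824
P(Thruster branch down) [OR] = 1 − (1−0.07) × (1−0.077824) = 0.142376
P(Control loop down) [OR] = 1 − (1−0.35) × (1−0.142376) = 0.442544
P(Reaction-wheel cluster lost) [OR] = 1 − (1−0.31) × (1−0.34) × (1−0.10) = 0.590140
P(Backup chain lost) [AND] = 0.29 × 0.41 = 0.118900
P(Sensor suite 2 unavailable) [AND] = 0.118900 × 0.29 = 0.034481
P(Momentum path 2 down) [AND] = 0.590140 × 0.034481 = 0.020349
P(Spacecraft attitude control lost) [OR] = 1 − (1−0.442544) × (1−0.020349) × (1−0.39) = 0.666871
Rounded to 4 decimal places: P(Spacecraft attitude control lost) ≈ 0.6669.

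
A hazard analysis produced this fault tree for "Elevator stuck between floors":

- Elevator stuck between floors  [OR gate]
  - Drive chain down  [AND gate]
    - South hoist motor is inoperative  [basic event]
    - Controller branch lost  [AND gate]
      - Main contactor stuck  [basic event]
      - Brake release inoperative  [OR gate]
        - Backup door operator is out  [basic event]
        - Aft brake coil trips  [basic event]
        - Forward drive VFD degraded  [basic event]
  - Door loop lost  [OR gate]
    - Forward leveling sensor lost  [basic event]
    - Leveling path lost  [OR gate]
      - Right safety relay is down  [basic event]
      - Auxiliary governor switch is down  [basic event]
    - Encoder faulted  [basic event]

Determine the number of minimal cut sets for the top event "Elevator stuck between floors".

Brake release inoperative [OR]: union of children's cut sets → 3 cut set(s).
Controller branch lost [AND]: one cut set from each child combined → 1 × 3 = 3 cut set(s).
Drive chain down [AND]: one cut set from each child combined → 1 × 3 = 3 cut set(s).
Leveling path lost [OR]: union of children's cut sets → 2 cut set(s).
Door loop lost [OR]: union of children's cut sets → 4 cut set(s).
Elevator stuck between floors [OR]: union of children's cut sets → 7 cut set(s).
Minimal cut sets: {Backup door operator is out, Main contactor stuck, South hoist motor is inoperative}; {Aft brake coil trips, Main contactor stuck, South hoist motor is inoperative}; {Forward drive VFD degraded, Main contactor stuck, South hoist motor is inoperative}; {Forward leveling sensor lost}; {Right safety relay is down}; {Auxiliary governor switch is down}; {Encoder faulted}.

7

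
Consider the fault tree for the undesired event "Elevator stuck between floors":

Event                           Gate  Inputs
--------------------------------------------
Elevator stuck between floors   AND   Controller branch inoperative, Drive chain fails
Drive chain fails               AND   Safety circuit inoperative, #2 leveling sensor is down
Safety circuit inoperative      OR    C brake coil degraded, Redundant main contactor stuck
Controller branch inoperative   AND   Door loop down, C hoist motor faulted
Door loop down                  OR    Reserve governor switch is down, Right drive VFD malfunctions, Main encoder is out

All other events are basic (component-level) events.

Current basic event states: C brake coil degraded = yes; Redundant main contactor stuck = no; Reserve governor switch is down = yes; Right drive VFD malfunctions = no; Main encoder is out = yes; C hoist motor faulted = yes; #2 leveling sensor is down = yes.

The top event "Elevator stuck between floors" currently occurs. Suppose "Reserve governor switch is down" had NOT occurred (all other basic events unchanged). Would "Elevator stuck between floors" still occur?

Yes

Counterfactual: set "Reserve governor switch is down" to not occurred.
Door loop down [OR]: Reserve governor switch is down=not, Right drive VFD malfunctions=not, Main encoder is out=occurs → at least one input occurs → occurs.
Controller branch inoperative [AND]: Door loop down=occurs, C hoist motor faulted=occurs → all inputs occur → occurs.
Safety circuit inoperative [OR]: C brake coil degraded=occurs, Redundant main contactor stuck=not → at least one input occurs → occurs.
Drive chain fails [AND]: Safety circuit inoperative=occurs, #2 leveling sensor is down=occurs → all inputs occur → occurs.
Elevator stuck between floors [AND]: Controller branch inoperative=occurs, Drive chain fails=occurs → all inputs occur → occurs.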